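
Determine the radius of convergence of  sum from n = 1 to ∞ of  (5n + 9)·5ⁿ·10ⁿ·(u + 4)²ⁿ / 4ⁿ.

R = √2/5

By the ratio test, |a_{n+1}/a_n| = [(5(n+1) + 9)/(5n + 9)] · 5·10/4 → 25/2.
Writing y = (u + 4)², the series in y has radius 2/25, so |u + 4| < √(2/25) and R = √2/5.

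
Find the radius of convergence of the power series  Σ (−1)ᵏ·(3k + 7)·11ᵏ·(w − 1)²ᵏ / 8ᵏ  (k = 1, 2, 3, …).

The ratio of consecutive coefficients is [(3(k+1) + 7)/(3k + 7)] · 11/8 → 11/8.
Writing y = (w − 1)², the series in y has radius 8/11, so |w − 1| < √(8/11) and R = 2√22/11.

R = 2√22/11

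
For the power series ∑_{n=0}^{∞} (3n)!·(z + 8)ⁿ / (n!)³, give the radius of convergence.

By the ratio test, |a_{n+1}/a_n| = (3n+1)·(3n+2)·(3n+3)/(n+1)³ → 27.
Thus R = 1/(27) = 1/27.

R = 1/27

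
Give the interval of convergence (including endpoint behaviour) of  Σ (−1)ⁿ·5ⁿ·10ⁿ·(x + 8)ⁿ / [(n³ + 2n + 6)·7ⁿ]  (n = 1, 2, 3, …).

[-407/50, -393/50]

Ratio test: |a_{n+1}/a_n| = [(n³ + 2n + 6)/((n+1)³ + 2(n+1) + 6)] · 5·10/7 → 50/7 as n → ∞.
The series converges when 50/7 · |x + 8| < 1, giving R = 7/50.
At x = -393/50: absolute convergence follows by limit comparison with Σ 1/n³.
Check x = -407/50: the terms are on the order of 1/n³, so the series converges absolutely by comparison with the p-series (p = 3 > 1).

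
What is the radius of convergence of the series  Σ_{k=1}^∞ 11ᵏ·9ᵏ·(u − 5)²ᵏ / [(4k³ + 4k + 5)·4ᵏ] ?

By the ratio test, |a_{k+1}/a_k| = [(4k³ + 4k + 5)/(4(k+1)³ + 4(k+1) + 5)] · 11·9/4 → 99/4.
Since the exponent of (u − 5) increases by 2 each term, convergence requires |u − 5|² < 4/99, hence R = 2√11/33.

R = 2√11/33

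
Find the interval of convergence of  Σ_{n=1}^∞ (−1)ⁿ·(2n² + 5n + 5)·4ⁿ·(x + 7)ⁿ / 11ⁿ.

(-39/4, -17/4)

Ratio test: |a_{n+1}/a_n| = [(2(n+1)² + 5(n+1) + 5)/(2n² + 5n + 5)] · 4/11 → 4/11 as n → ∞.
Convergence for |x + 7| · 4/11 < 1, i.e. |x + 7| < 11/4. So R = 11/4.
At x = -17/4: the terms have absolute value of order n², which does not tend to 0, so the series diverges by the divergence test.
Check x = -39/4: the terms do not tend to 0, so the series diverges.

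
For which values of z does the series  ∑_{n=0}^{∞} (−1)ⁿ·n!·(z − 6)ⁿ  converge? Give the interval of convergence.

By the ratio test, |a_{n+1}/a_n| = (n+1) → ∞.
The terms grow without bound for any (z − 6) ≠ 0, so R = 0 (convergence only at z = 6).

{6}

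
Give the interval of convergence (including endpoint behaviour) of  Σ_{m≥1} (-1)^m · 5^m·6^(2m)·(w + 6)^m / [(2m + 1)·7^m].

(-1087/180, -1073/180]

The ratio of consecutive coefficients is [(2m + 1)/(2(m+1) + 1)] · 5·36/7 → 180/7.
Convergence for |w + 6| · 180/7 < 1, i.e. |w + 6| < 7/180. So R = 7/180.
When w = -1073/180, the terms alternate in sign and decrease monotonically to 0 in absolute value (size ~ c/m), so the alternating series test gives convergence.
Check w = -1087/180: the terms are asymptotic to a nonzero constant times 1/m, so the series diverges by limit comparison with Σ 1/m.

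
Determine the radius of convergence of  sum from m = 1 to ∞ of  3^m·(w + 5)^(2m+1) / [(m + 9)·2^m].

R = √6/3

The ratio of consecutive coefficients is [(m + 9)/((m+1) + 9)] · 3/2 → 3/2.
Successive powers of (w + 5) differ by 2, so the series converges when |w + 5|² · 3/2 < 1, i.e. |w + 5| < √(2/3). So R = √6/3.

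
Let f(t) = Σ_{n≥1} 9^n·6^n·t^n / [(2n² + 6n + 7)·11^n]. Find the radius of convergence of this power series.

R = 11/54

Apply the ratio test: |a_{n+1}| / |a_n| = [(2n² + 6n + 7)/(2(n+1)² + 6(n+1) + 7)] · 9·6/11, which tends to 54/11 as n → ∞.
The series converges when 54/11 · |t| < 1, giving R = 11/54.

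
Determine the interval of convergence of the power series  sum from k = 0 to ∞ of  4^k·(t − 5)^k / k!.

Ratio test: |a_{k+1}/a_k| = 4 · 1/(k+1) → 0 as k → ∞.
The limit is 0, so the series converges for all t; R = ∞.

(−∞, ∞)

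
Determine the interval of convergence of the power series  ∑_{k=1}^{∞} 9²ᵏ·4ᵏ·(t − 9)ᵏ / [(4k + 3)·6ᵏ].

[485/54, 487/54)

The ratio of consecutive coefficients is [(4k + 3)/(4(k+1) + 3)] · 81·4/6 → 54.
The series converges when 54 · |t − 9| < 1, giving R = 1/54.
Endpoint t = 487/54: comparison with the harmonic series Σ 1/k shows the series diverges.
Endpoint t = 485/54: convergence follows from the alternating series test (terms decrease monotonically to 0).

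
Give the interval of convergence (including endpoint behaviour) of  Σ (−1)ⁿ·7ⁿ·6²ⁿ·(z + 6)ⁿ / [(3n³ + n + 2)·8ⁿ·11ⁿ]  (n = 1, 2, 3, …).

[-400/63, -356/63]

Apply the ratio test: |a_{n+1}| / |a_n| = [(3n³ + n + 2)/(3(n+1)³ + (n+1) + 2)] · 7·36/(8·11), which tends to 63/22 as n → ∞.
Hence the series converges for |z + 6| < 1/(63/22) = 22/63, so the radius of convergence is 22/63.
Check z = -356/63: the series is dominated by a constant times Σ 1/n³, which converges (p = 3 > 1).
Check z = -400/63: the terms are on the order of 1/n³, so the series converges absolutely by comparison with the p-series (p = 3 > 1).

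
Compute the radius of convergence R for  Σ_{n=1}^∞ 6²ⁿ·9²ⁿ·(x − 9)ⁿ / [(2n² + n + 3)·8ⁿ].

The ratio of consecutive coefficients is [(2n² + n + 3)/(2(n+1)² + (n+1) + 3)] · 36·81/8 → 729/2.
Hence the series converges for |x − 9| < 1/(729/2) = 2/729, so the radius of convergence is 2/729.

R = 2/729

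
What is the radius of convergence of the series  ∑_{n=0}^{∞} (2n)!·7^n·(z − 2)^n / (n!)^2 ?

Ratio test: |a_{n+1}/a_n| = (2n+1)·(2n+2)/(n+1)² · 7 → 28 as n → ∞.
Convergence for |z − 2| · 28 < 1, i.e. |z − 2| < 1/28. So R = 1/28.

R = 1/28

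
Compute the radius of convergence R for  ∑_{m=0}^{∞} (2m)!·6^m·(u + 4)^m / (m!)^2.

R = 1/24

By the ratio test, |a_{m+1}/a_m| = (2m+1)·(2m+2)/(m+1)² · 6 → 24.
Hence the series converges for |u + 4| < 1/(24) = 1/24, so the radius of convergence is 1/24.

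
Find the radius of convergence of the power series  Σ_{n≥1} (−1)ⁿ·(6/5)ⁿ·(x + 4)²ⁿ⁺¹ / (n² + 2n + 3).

The ratio of consecutive coefficients is [(n² + 2n + 3)/((n+1)² + 2(n+1) + 3)] · 6/5 → 6/5.
Since the exponent of (x + 4) increases by 2 each term, convergence requires |x + 4|² < 5/6, hence R = √30/6.

R = √30/6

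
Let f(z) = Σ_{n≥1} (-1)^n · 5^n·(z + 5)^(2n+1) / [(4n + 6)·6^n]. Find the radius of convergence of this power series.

Ratio test: |a_{n+1}/a_n| = [(4n + 6)/(4(n+1) + 6)] · 5/6 → 5/6 as n → ∞.
Successive powers of (z + 5) differ by 2, so the series converges when |z + 5|² · 5/6 < 1, i.e. |z + 5| < √(6/5). So R = √30/5.

R = √30/5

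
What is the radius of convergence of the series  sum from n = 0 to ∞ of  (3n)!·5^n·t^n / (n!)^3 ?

The ratio of consecutive coefficients is (3n+1)·(3n+2)·(3n+3)/(n+1)³ · 5 → 135.
The series converges when 135 · |t| < 1, giving R = 1/135.

R = 1/135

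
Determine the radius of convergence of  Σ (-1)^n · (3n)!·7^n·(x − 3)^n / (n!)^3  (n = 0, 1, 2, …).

R = 1/189

By the ratio test, |a_{n+1}/a_n| = (3n+1)·(3n+2)·(3n+3)/(n+1)³ · 7 → 189.
Convergence for |x − 3| · 189 < 1, i.e. |x − 3| < 1/189. So R = 1/189.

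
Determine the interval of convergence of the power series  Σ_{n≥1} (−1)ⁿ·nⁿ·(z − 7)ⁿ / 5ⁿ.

{7}

Root test: |a_n|^(1/n) = n/5 → ∞.
Since the n-th root of |a_n| is unbounded, the series converges only at z = 7; R = 0.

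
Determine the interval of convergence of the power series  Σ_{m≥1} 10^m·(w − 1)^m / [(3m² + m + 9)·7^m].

The ratio of consecutive coefficients is [(3m² + m + 9)/(3(m+1)² + (m+1) + 9)] · 10/7 → 10/7.
Thus R = 1/(10/7) = 7/10.
Endpoint w = 17/10: absolute convergence follows by limit comparison with Σ 1/m².
When w = 3/10, the series is dominated by a constant times Σ 1/m², which converges (p = 2 > 1).

[3/10, 17/10]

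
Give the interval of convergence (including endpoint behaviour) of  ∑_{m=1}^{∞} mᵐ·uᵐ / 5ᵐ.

Applying the root test, |a_m|^(1/m) = m/5 → ∞.
The root grows without bound, so R = 0 (convergence only at u = 0).

{0}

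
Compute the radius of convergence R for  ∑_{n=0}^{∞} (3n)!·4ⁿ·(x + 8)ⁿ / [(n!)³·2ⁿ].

The ratio of consecutive coefficients is (3n+1)·(3n+2)·(3n+3)/(n+1)³ · 4/2 → 54.
Convergence for |x + 8| · 54 < 1, i.e. |x + 8| < 1/54. So R = 1/54.

R = 1/54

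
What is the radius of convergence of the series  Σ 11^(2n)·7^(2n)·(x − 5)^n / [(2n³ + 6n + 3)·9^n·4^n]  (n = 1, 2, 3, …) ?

Apply the ratio test: |a_{n+1}| / |a_n| = [(2n³ + 6n + 3)/(2(n+1)³ + 6(n+1) + 3)] · 121·49/(9·4), which tends to 5929/36 as n → ∞.
Thus R = 1/(5929/36) = 36/5929.

R = 36/5929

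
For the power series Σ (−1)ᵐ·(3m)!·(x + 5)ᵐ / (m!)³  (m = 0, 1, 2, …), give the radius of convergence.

R = 1/27

By the ratio test, |a_{m+1}/a_m| = (3m+1)·(3m+2)·(3m+3)/(m+1)³ → 27.
Thus R = 1/(27) = 1/27.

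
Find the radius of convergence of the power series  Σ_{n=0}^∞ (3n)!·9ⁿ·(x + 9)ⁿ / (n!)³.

R = 1/243

The ratio of consecutive coefficients is (3n+1)·(3n+2)·(3n+3)/(n+1)³ · 9 → 243.
Thus R = 1/(243) = 1/243.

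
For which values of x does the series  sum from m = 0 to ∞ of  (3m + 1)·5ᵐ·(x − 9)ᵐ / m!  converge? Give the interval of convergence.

(−∞, ∞)

Ratio test: |a_{m+1}/a_m| = (3(m+1) + 1)/(3m + 1) · 5 · 1/(m+1) → 0 as m → ∞.
Since the limit is 0 < 1 for every x, the series converges on all of ℝ and R = ∞.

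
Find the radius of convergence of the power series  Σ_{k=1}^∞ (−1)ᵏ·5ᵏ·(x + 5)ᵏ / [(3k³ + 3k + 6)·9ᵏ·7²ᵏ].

R = 441/5

Ratio test: |a_{k+1}/a_k| = [(3k³ + 3k + 6)/(3(k+1)³ + 3(k+1) + 6)] · 5/(9·49) → 5/441 as k → ∞.
Thus R = 1/(5/441) = 441/5.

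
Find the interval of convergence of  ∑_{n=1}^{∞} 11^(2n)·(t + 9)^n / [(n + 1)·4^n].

[-1093/121, -1085/121)

By the ratio test, |a_{n+1}/a_n| = [(n + 1)/((n+1) + 1)] · 121/4 → 121/4.
Thus R = 1/(121/4) = 4/121.
Check t = -1085/121: the terms behave like c/n; limit comparison with the harmonic series gives divergence.
When t = -1093/121, convergence follows from the alternating series test (terms decrease monotonically to 0).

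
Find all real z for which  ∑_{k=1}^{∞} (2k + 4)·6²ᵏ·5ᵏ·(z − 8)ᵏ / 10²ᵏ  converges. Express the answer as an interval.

Ratio test: |a_{k+1}/a_k| = [(2(k+1) + 4)/(2k + 4)] · 36·5/100 → 9/5 as k → ∞.
Convergence for |z − 8| · 9/5 < 1, i.e. |z − 8| < 5/9. So R = 5/9.
Check z = 77/9: the terms do not tend to 0, so the series diverges.
Check z = 67/9: the terms do not tend to 0, so the series diverges.

(67/9, 77/9)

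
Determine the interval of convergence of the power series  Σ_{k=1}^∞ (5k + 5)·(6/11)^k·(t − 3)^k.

(7/6, 29/6)

By the ratio test, |a_{k+1}/a_k| = [(5(k+1) + 5)/(5k + 5)] · 6/11 → 6/11.
Convergence for |t − 3| · 6/11 < 1, i.e. |t − 3| < 11/6. So R = 11/6.
When t = 29/6, the terms have absolute value of order k, which does not tend to 0, so the series diverges by the divergence test.
At t = 7/6: the terms have absolute value of order k, which does not tend to 0, so the series diverges by the divergence test.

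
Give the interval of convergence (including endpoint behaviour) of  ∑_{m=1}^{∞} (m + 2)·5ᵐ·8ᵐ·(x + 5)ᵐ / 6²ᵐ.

By the ratio test, |a_{m+1}/a_m| = [((m+1) + 2)/(m + 2)] · 5·8/36 → 10/9.
Convergence for |x + 5| · 10/9 < 1, i.e. |x + 5| < 9/10. So R = 9/10.
Endpoint x = -41/10: the m-th term does not approach 0; divergence by the term test.
Endpoint x = -59/10: the terms have absolute value of order m, which does not tend to 0, so the series diverges by the divergence test.

(-59/10, -41/10)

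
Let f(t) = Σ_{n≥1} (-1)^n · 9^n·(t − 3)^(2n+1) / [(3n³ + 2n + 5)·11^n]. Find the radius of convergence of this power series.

R = √11/3

Ratio test: |a_{n+1}/a_n| = [(3n³ + 2n + 5)/(3(n+1)³ + 2(n+1) + 5)] · 9/11 → 9/11 as n → ∞.
Since the exponent of (t − 3) increases by 2 each term, convergence requires |t − 3|² < 11/9, hence R = √11/3.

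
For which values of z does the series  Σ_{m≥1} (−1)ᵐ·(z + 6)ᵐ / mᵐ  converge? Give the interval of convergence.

Applying the root test, |a_m|^(1/m) = 1/m → 0.
The limit is 0 for every z, so R = ∞.

(−∞, ∞)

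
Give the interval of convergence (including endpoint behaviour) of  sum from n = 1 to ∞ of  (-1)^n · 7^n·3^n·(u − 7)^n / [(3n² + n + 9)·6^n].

By the ratio test, |a_{n+1}/a_n| = [(3n² + n + 9)/(3(n+1)² + (n+1) + 9)] · 7·3/6 → 7/2.
Convergence for |u − 7| · 7/2 < 1, i.e. |u − 7| < 2/7. So R = 2/7.
Endpoint u = 51/7: absolute convergence follows by limit comparison with Σ 1/n².
When u = 47/7, the series is dominated by a constant times Σ 1/n², which converges (p = 2 > 1).

[47/7, 51/7]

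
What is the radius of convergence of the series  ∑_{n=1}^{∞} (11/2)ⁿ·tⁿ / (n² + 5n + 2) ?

Apply the ratio test: |a_{n+1}| / |a_n| = [(n² + 5n + 2)/((n+1)² + 5(n+1) + 2)] · 11/2, which tends to 11/2 as n → ∞.
Thus R = 1/(11/2) = 2/11.

R = 2/11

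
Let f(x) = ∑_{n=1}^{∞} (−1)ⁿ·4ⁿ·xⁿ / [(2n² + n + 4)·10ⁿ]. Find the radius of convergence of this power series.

R = 5/2

Ratio test: |a_{n+1}/a_n| = [(2n² + n + 4)/(2(n+1)² + (n+1) + 4)] · 4/10 → 2/5 as n → ∞.
Hence the series converges for |x| < 1/(2/5) = 5/2, so the radius of convergence is 5/2.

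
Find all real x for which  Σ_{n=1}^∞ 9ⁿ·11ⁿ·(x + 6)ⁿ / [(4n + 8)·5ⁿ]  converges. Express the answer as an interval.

Ratio test: |a_{n+1}/a_n| = [(4n + 8)/(4(n+1) + 8)] · 9·11/5 → 99/5 as n → ∞.
The series converges when 99/5 · |x + 6| < 1, giving R = 5/99.
Endpoint x = -589/99: comparison with the harmonic series Σ 1/n shows the series diverges.
At x = -599/99: the terms alternate in sign and decrease monotonically to 0 in absolute value (size ~ c/n), so the alternating series test gives convergence.

[-599/99, -589/99)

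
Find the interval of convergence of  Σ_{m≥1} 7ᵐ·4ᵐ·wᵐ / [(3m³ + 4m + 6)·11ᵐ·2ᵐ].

[-11/14, 11/14]

By the ratio test, |a_{m+1}/a_m| = [(3m³ + 4m + 6)/(3(m+1)³ + 4(m+1) + 6)] · 7·4/(11·2) → 14/11.
The series converges when 14/11 · |w| < 1, giving R = 11/14.
Check w = 11/14: the terms are on the order of 1/m³, so the series converges absolutely by comparison with the p-series (p = 3 > 1).
Endpoint w = -11/14: absolute convergence follows by limit comparison with Σ 1/m³.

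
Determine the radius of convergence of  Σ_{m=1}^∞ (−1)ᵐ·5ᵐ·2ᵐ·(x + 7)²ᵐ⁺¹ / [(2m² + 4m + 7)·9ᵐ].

Apply the ratio test: |a_{m+1}| / |a_m| = [(2m² + 4m + 7)/(2(m+1)² + 4(m+1) + 7)] · 5·2/9, which tends to 10/9 as m → ∞.
Since the exponent of (x + 7) increases by 2 each term, convergence requires |x + 7|² < 9/10, hence R = 3√10/10.

R = 3√10/10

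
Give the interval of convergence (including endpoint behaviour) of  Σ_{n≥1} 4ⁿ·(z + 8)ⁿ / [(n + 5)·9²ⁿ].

[-113/4, 49/4)

Ratio test: |a_{n+1}/a_n| = [(n + 5)/((n+1) + 5)] · 4/81 → 4/81 as n → ∞.
The series converges when 4/81 · |z + 8| < 1, giving R = 81/4.
When z = 49/4, comparison with the harmonic series Σ 1/n shows the series diverges.
Check z = -113/4: an alternating series whose terms decrease to 0 in absolute value, so it converges by the Leibniz criterion.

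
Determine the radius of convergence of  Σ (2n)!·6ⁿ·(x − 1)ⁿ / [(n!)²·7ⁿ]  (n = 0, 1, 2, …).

R = 7/24

By the ratio test, |a_{n+1}/a_n| = (2n+1)·(2n+2)/(n+1)² · 6/7 → 24/7.
The series converges when 24/7 · |x − 1| < 1, giving R = 7/24.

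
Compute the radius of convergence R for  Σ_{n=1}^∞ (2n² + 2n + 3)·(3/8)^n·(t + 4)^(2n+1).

The ratio of consecutive coefficients is [(2(n+1)² + 2(n+1) + 3)/(2n² + 2n + 3)] · 3/8 → 3/8.
Since the exponent of (t + 4) increases by 2 each term, convergence requires |t + 4|² < 8/3, hence R = 2√6/3.

R = 2√6/3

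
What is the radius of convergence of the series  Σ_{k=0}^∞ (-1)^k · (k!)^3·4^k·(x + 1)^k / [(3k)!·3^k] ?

R = 81/4

The ratio of consecutive coefficients is (k+1)³/[(3k+1)·(3k+2)·(3k+3)] · 4/3 → 4/81.
The series converges when 4/81 · |x + 1| < 1, giving R = 81/4.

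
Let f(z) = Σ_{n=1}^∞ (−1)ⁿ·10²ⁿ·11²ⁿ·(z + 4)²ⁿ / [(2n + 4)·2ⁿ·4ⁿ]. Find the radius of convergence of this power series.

R = √2/55

By the ratio test, |a_{n+1}/a_n| = [(2n + 4)/(2(n+1) + 4)] · 100·121/(2·4) → 3025/2.
Since the exponent of (z + 4) increases by 2 each term, convergence requires |z + 4|² < 2/3025, hence R = √2/55.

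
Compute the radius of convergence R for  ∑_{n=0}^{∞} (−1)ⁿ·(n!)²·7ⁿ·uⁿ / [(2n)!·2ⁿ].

The ratio of consecutive coefficients is (n+1)²/[(2n+1)·(2n+2)] · 7/2 → 7/8.
Hence the series converges for |u| < 1/(7/8) = 8/7, so the radius of convergence is 8/7.

R = 8/7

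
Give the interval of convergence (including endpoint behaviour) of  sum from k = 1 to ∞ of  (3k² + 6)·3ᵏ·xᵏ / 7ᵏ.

Ratio test: |a_{k+1}/a_k| = [(3(k+1)² + 6)/(3k² + 6)] · 3/7 → 3/7 as k → ∞.
Thus R = 1/(3/7) = 7/3.
When x = 7/3, the terms have absolute value of order k², which does not tend to 0, so the series diverges by the divergence test.
Check x = -7/3: the k-th term does not approach 0; divergence by the term test.

(-7/3, 7/3)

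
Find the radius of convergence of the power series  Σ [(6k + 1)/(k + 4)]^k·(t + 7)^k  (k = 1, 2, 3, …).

R = 1/6

Root test: |a_k|^(1/k) = (6k + 1)/(k + 4) → 6.
Hence the series converges for |t + 7| < 1/(6) = 1/6, so the radius of convergence is 1/6.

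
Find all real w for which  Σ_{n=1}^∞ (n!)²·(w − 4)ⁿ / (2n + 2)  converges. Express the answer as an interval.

The ratio of consecutive coefficients is (n+1)² · (2n + 2)/(2(n+1) + 2) → ∞.
The terms grow without bound for any (w − 4) ≠ 0, so R = 0 (convergence only at w = 4).

{4}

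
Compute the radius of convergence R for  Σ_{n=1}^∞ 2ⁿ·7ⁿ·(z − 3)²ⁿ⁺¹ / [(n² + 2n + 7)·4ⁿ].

R = √14/7

Apply the ratio test: |a_{n+1}| / |a_n| = [(n² + 2n + 7)/((n+1)² + 2(n+1) + 7)] · 2·7/4, which tends to 7/2 as n → ∞.
Since the exponent of (z − 3) increases by 2 each term, convergence requires |z − 3|² < 2/7, hence R = √14/7.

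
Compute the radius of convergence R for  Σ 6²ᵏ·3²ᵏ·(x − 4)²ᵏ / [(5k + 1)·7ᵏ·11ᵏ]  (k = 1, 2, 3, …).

Apply the ratio test: |a_{k+1}| / |a_k| = [(5k + 1)/(5(k+1) + 1)] · 36·9/(7·11), which tends to 324/77 as k → ∞.
Successive powers of (x − 4) differ by 2, so the series converges when |x − 4|² · 324/77 < 1, i.e. |x − 4| < √(77/324). So R = √77/18.

R = √77/18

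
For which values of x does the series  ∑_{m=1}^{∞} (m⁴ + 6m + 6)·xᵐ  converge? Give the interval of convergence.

(-1, 1)

By the ratio test, |a_{m+1}/a_m| = ((m+1)⁴ + 6(m+1) + 6)/(m⁴ + 6m + 6) → 1.
So the series converges when |x| < 1 and diverges when |x| > 1; R = 1.
When x = 1, the terms do not tend to 0, so the series diverges.
When x = -1, the terms do not tend to 0, so the series diverges.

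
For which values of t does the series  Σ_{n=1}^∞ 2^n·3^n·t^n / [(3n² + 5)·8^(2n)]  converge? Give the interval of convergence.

[-32/3, 32/3]

The ratio of consecutive coefficients is [(3n² + 5)/(3(n+1)² + 5)] · 2·3/64 → 3/32.
Convergence for |t| · 3/32 < 1, i.e. |t| < 32/3. So R = 32/3.
When t = 32/3, absolute convergence follows by limit comparison with Σ 1/n².
Endpoint t = -32/3: absolute convergence follows by limit comparison with Σ 1/n².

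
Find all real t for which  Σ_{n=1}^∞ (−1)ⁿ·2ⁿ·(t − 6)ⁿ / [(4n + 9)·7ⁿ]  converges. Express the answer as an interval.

Ratio test: |a_{n+1}/a_n| = [(4n + 9)/(4(n+1) + 9)] · 2/7 → 2/7 as n → ∞.
Convergence for |t − 6| · 2/7 < 1, i.e. |t − 6| < 7/2. So R = 7/2.
Check t = 19/2: an alternating series whose terms decrease to 0 in absolute value, so it converges by the Leibniz criterion.
Endpoint t = 5/2: the terms behave like c/n; limit comparison with the harmonic series gives divergence.

(5/2, 19/2]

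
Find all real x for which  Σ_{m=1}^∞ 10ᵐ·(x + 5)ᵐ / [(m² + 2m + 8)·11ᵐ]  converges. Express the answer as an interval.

[-61/10, -39/10]

By the ratio test, |a_{m+1}/a_m| = [(m² + 2m + 8)/((m+1)² + 2(m+1) + 8)] · 10/11 → 10/11.
Thus R = 1/(10/11) = 11/10.
Check x = -39/10: the terms are on the order of 1/m², so the series converges absolutely by comparison with the p-series (p = 2 > 1).
When x = -61/10, absolute convergence follows by limit comparison with Σ 1/m².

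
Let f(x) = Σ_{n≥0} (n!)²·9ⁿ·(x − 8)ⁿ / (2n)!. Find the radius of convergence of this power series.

Ratio test: |a_{n+1}/a_n| = (n+1)²/[(2n+1)·(2n+2)] · 9 → 9/4 as n → ∞.
Thus R = 1/(9/4) = 4/9.

R = 4/9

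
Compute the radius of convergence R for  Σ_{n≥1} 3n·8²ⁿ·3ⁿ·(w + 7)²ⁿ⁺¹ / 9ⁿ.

R = √3/8

The ratio of consecutive coefficients is [3(n+1)/3n] · 64·3/9 → 64/3.
Writing y = (w + 7)², the series in y has radius 3/64, so |w + 7| < √(3/64) and R = √3/8.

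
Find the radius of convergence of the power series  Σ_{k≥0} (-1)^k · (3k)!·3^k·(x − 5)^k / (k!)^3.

R = 1/81

Apply the ratio test: |a_{k+1}| / |a_k| = (3k+1)·(3k+2)·(3k+3)/(k+1)³ · 3, which tends to 81 as k → ∞.
Convergence for |x − 5| · 81 < 1, i.e. |x − 5| < 1/81. So R = 1/81.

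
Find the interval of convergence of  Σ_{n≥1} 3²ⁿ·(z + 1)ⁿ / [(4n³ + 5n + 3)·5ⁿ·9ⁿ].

[-6, 4]

The ratio of consecutive coefficients is [(4n³ + 5n + 3)/(4(n+1)³ + 5(n+1) + 3)] · 9/(5·9) → 1/5.
Thus R = 1/(1/5) = 5.
Endpoint z = 4: the series is dominated by a constant times Σ 1/n³, which converges (p = 3 > 1).
Endpoint z = -6: absolute convergence follows by limit comparison with Σ 1/n³.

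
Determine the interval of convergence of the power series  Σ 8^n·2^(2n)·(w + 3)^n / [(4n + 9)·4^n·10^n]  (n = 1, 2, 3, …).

[-17/4, -7/4)

By the ratio test, |a_{n+1}/a_n| = [(4n + 9)/(4(n+1) + 9)] · 8·4/(4·10) → 4/5.
Thus R = 1/(4/5) = 5/4.
Endpoint w = -7/4: comparison with the harmonic series Σ 1/n shows the series diverges.
Endpoint w = -17/4: the terms alternate in sign and decrease monotonically to 0 in absolute value (size ~ c/n), so the alternating series test gives convergence.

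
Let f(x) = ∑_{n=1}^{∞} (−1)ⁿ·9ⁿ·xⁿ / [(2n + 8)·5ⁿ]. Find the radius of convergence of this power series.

The ratio of consecutive coefficients is [(2n + 8)/(2(n+1) + 8)] · 9/5 → 9/5.
The series converges when 9/5 · |x| < 1, giving R = 5/9.

R = 5/9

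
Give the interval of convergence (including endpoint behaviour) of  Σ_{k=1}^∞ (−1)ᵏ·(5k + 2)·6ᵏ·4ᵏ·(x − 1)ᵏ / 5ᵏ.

Ratio test: |a_{k+1}/a_k| = [(5(k+1) + 2)/(5k + 2)] · 6·4/5 → 24/5 as k → ∞.
The series converges when 24/5 · |x − 1| < 1, giving R = 5/24.
When x = 29/24, the terms do not tend to 0, so the series diverges.
When x = 19/24, the terms do not tend to 0, so the series diverges.

(19/24, 29/24)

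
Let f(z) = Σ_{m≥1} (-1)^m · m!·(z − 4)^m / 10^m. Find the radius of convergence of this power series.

R = 0

Apply the ratio test: |a_{m+1}| / |a_m| = (m+1) · 1/10, which tends to ∞ as m → ∞.
The ratio grows without bound, so the series diverges whenever (z − 4) ≠ 0; it converges only at z = 4. R = 0.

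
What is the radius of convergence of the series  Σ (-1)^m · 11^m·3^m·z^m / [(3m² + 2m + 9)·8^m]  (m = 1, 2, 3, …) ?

Ratio test: |a_{m+1}/a_m| = [(3m² + 2m + 9)/(3(m+1)² + 2(m+1) + 9)] · 11·3/8 → 33/8 as m → ∞.
Hence the series converges for |z| < 1/(33/8) = 8/33, so the radius of convergence is 8/33.

R = 8/33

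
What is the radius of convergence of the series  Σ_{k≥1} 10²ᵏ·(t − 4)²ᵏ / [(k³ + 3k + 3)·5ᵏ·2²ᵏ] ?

R = √5/5

By the ratio test, |a_{k+1}/a_k| = [(k³ + 3k + 3)/((k+1)³ + 3(k+1) + 3)] · 100/(5·4) → 5.
Successive powers of (t − 4) differ by 2, so the series converges when |t − 4|² · 5 < 1, i.e. |t − 4| < √(1/5). So R = √5/5.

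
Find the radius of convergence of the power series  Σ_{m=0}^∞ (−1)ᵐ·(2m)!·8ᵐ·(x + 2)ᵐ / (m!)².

The ratio of consecutive coefficients is (2m+1)·(2m+2)/(m+1)² · 8 → 32.
The series converges when 32 · |x + 2| < 1, giving R = 1/32.

R = 1/32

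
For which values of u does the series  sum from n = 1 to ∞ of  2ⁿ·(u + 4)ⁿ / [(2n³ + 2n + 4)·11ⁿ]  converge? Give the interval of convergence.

Ratio test: |a_{n+1}/a_n| = [(2n³ + 2n + 4)/(2(n+1)³ + 2(n+1) + 4)] · 2/11 → 2/11 as n → ∞.
The series converges when 2/11 · |u + 4| < 1, giving R = 11/2.
When u = 3/2, absolute convergence follows by limit comparison with Σ 1/n³.
Endpoint u = -19/2: the terms are on the order of 1/n³, so the series converges absolutely by comparison with the p-series (p = 3 > 1).

[-19/2, 3/2]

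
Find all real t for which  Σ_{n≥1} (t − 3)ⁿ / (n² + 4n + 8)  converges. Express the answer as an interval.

[2, 4]

By the ratio test, |a_{n+1}/a_n| = (n² + 4n + 8)/((n+1)² + 4(n+1) + 8) → 1.
So the series converges when |t − 3| < 1 and diverges when |t − 3| > 1; R = 1.
At t = 4: the terms are on the order of 1/n², so the series converges absolutely by comparison with the p-series (p = 2 > 1).
At t = 2: absolute convergence follows by limit comparison with Σ 1/n².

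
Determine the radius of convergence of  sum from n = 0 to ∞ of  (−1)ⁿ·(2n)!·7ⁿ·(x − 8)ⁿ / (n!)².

R = 1/28

By the ratio test, |a_{n+1}/a_n| = (2n+1)·(2n+2)/(n+1)² · 7 → 28.
The series converges when 28 · |x − 8| < 1, giving R = 1/28.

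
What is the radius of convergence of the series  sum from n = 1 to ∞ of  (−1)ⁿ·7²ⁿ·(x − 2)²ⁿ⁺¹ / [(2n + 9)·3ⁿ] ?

R = √3/7

Ratio test: |a_{n+1}/a_n| = [(2n + 9)/(2(n+1) + 9)] · 49/3 → 49/3 as n → ∞.
Successive powers of (x − 2) differ by 2, so the series converges when |x − 2|² · 49/3 < 1, i.e. |x − 2| < √(3/49). So R = √3/7.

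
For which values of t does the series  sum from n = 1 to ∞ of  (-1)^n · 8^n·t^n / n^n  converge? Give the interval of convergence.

Root test: |a_n|^(1/n) = 8/n → 0.
The limit is 0 for every t, so R = ∞.

(−∞, ∞)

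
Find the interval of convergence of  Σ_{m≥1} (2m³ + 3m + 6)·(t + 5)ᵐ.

Ratio test: |a_{m+1}/a_m| = (2(m+1)³ + 3(m+1) + 6)/(2m³ + 3m + 6) → 1 as m → ∞.
Hence R = 1.
When t = -4, the m-th term does not approach 0; divergence by the term test.
At t = -6: the m-th term does not approach 0; divergence by the term test.

(-6, -4)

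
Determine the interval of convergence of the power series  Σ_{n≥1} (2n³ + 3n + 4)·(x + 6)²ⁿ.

Ratio test: |a_{n+1}/a_n| = (2(n+1)³ + 3(n+1) + 4)/(2n³ + 3n + 4) → 1 as n → ∞.
Since the exponent of (x + 6) increases by 2 each term, convergence requires |x + 6|² < 1, hence R = 1.
Endpoint x = -5: the terms have absolute value of order n³, which does not tend to 0, so the series diverges by the divergence test.
When x = -7, the n-th term does not approach 0; divergence by the term test.

(-7, -5)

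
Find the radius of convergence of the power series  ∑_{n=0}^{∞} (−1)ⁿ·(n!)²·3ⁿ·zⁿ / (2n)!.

R = 4/3

Apply the ratio test: |a_{n+1}| / |a_n| = (n+1)²/[(2n+1)·(2n+2)] · 3, which tends to 3/4 as n → ∞.
Thus R = 1/(3/4) = 4/3.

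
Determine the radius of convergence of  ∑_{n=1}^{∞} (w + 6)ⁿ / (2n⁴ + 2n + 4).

Apply the ratio test: |a_{n+1}| / |a_n| = (2n⁴ + 2n + 4)/(2(n+1)⁴ + 2(n+1) + 4), which tends to 1 as n → ∞.
Convergence for |w + 6| < 1, so R = 1.

R = 1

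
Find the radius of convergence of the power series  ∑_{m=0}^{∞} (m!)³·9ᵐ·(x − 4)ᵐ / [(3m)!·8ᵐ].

R = 24

By the ratio test, |a_{m+1}/a_m| = (m+1)³/[(3m+1)·(3m+2)·(3m+3)] · 9/8 → 1/24.
Thus R = 1/(1/24) = 24.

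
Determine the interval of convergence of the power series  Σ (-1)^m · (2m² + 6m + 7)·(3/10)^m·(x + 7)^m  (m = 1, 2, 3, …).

The ratio of consecutive coefficients is [(2(m+1)² + 6(m+1) + 7)/(2m² + 6m + 7)] · 3/10 → 3/10.
Convergence for |x + 7| · 3/10 < 1, i.e. |x + 7| < 10/3. So R = 10/3.
At x = -11/3: the terms do not tend to 0, so the series diverges.
When x = -31/3, the terms have absolute value of order m², which does not tend to 0, so the series diverges by the divergence test.

(-31/3, -11/3)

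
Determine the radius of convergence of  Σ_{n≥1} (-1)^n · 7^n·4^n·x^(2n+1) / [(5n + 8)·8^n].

The ratio of consecutive coefficients is [(5n + 8)/(5(n+1) + 8)] · 7·4/8 → 7/2.
Successive powers of x differ by 2, so the series converges when |x|² · 7/2 < 1, i.e. |x| < √(2/7). So R = √14/7.

R = √14/7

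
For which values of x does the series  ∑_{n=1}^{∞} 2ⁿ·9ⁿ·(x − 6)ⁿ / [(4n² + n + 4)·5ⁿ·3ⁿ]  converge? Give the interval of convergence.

Ratio test: |a_{n+1}/a_n| = [(4n² + n + 4)/(4(n+1)² + (n+1) + 4)] · 2·9/(5·3) → 6/5 as n → ∞.
Thus R = 1/(6/5) = 5/6.
Check x = 41/6: absolute convergence follows by limit comparison with Σ 1/n².
Check x = 31/6: the series is dominated by a constant times Σ 1/n², which converges (p = 2 > 1).

[31/6, 41/6]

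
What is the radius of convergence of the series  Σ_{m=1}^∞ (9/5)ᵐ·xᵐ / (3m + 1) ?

R = 5/9

By the ratio test, |a_{m+1}/a_m| = [(3m + 1)/(3(m+1) + 1)] · 9/5 → 9/5.
The series converges when 9/5 · |x| < 1, giving R = 5/9.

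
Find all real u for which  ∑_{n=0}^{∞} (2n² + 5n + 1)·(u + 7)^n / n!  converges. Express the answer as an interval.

The ratio of consecutive coefficients is (2(n+1)² + 5(n+1) + 1)/(2n² + 5n + 1) · 1/(n+1) → 0.
The ratio tends to 0 regardless of u, hence R = ∞.

(−∞, ∞)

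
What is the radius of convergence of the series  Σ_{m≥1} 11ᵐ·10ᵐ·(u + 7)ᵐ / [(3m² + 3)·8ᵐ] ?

Apply the ratio test: |a_{m+1}| / |a_m| = [(3m² + 3)/(3(m+1)² + 3)] · 11·10/8, which tends to 55/4 as m → ∞.
Hence the series converges for |u + 7| < 1/(55/4) = 4/55, so the radius of convergence is 4/55.

R = 4/55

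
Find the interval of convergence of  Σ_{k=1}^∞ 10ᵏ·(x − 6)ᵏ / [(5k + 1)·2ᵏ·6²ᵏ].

The ratio of consecutive coefficients is [(5k + 1)/(5(k+1) + 1)] · 10/(2·36) → 5/36.
The series converges when 5/36 · |x − 6| < 1, giving R = 36/5.
Endpoint x = 66/5: comparison with the harmonic series Σ 1/k shows the series diverges.
Endpoint x = -6/5: the terms alternate in sign and decrease monotonically to 0 in absolute value (size ~ c/k), so the alternating series test gives convergence.

[-6/5, 66/5)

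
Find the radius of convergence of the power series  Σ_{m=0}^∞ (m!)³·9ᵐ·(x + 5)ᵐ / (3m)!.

R = 3

The ratio of consecutive coefficients is (m+1)³/[(3m+1)·(3m+2)·(3m+3)] · 9 → 1/3.
Thus R = 1/(1/3) = 3.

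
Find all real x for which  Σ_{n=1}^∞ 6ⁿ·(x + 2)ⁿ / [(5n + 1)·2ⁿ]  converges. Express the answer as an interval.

Apply the ratio test: |a_{n+1}| / |a_n| = [(5n + 1)/(5(n+1) + 1)] · 6/2, which tends to 3 as n → ∞.
Convergence for |x + 2| · 3 < 1, i.e. |x + 2| < 1/3. So R = 1/3.
Check x = -5/3: the terms behave like c/n; limit comparison with the harmonic series gives divergence.
When x = -7/3, the terms alternate in sign and decrease monotonically to 0 in absolute value (size ~ c/n), so the alternating series test gives convergence.

[-7/3, -5/3)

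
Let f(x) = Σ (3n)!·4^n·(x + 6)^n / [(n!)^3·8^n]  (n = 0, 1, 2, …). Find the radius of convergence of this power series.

R = 2/27

By the ratio test, |a_{n+1}/a_n| = (3n+1)·(3n+2)·(3n+3)/(n+1)³ · 4/8 → 27/2.
Convergence for |x + 6| · 27/2 < 1, i.e. |x + 6| < 2/27. So R = 2/27.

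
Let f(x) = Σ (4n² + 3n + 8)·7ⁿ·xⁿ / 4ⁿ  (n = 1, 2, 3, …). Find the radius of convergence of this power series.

R = 4/7

By the ratio test, |a_{n+1}/a_n| = [(4(n+1)² + 3(n+1) + 8)/(4n² + 3n + 8)] · 7/4 → 7/4.
Thus R = 1/(7/4) = 4/7.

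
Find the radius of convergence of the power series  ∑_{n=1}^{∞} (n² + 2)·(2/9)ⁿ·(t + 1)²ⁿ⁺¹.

By the ratio test, |a_{n+1}/a_n| = [((n+1)² + 2)/(n² + 2)] · 2/9 → 2/9.
Successive powers of (t + 1) differ by 2, so the series converges when |t + 1|² · 2/9 < 1, i.e. |t + 1| < √(9/2). So R = 3√2/2.

R = 3√2/2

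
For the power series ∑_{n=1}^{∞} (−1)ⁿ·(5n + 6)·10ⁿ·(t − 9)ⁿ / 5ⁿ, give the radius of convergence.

R = 1/2

Ratio test: |a_{n+1}/a_n| = [(5(n+1) + 6)/(5n + 6)] · 10/5 → 2 as n → ∞.
Hence the series converges for |t − 9| < 1/(2) = 1/2, so the radius of convergence is 1/2.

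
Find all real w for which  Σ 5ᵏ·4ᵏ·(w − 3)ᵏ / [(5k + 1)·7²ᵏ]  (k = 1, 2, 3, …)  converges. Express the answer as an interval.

[11/20, 109/20)

Apply the ratio test: |a_{k+1}| / |a_k| = [(5k + 1)/(5(k+1) + 1)] · 5·4/49, which tends to 20/49 as k → ∞.
Hence the series converges for |w − 3| < 1/(20/49) = 49/20, so the radius of convergence is 49/20.
Endpoint w = 109/20: comparison with the harmonic series Σ 1/k shows the series diverges.
When w = 11/20, the terms alternate in sign and decrease monotonically to 0 in absolute value (size ~ c/k), so the alternating series test gives convergence.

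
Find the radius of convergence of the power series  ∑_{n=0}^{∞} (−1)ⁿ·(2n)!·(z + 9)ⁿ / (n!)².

R = 1/4

The ratio of consecutive coefficients is (2n+1)·(2n+2)/(n+1)² → 4.
Thus R = 1/(4) = 1/4.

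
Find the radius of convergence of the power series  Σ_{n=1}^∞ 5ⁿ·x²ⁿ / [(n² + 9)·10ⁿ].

R = √2

Apply the ratio test: |a_{n+1}| / |a_n| = [(n² + 9)/((n+1)² + 9)] · 5/10, which tends to 1/2 as n → ∞.
Successive powers of x differ by 2, so the series converges when |x|² · 1/2 < 1, i.e. |x| < √(2). So R = √2.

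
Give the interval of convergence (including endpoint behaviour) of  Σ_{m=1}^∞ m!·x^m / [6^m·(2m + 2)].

By the ratio test, |a_{m+1}/a_m| = (m+1) · 1/6 · (2m + 2)/(2(m+1) + 2) → ∞.
The terms grow without bound for any x ≠ 0, so R = 0 (convergence only at x = 0).

{0}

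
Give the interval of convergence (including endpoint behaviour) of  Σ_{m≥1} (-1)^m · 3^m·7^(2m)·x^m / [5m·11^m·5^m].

The ratio of consecutive coefficients is [5m/5(m+1)] · 3·49/(11·5) → 147/55.
Hence the series converges for |x| < 1/(147/55) = 55/147, so the radius of convergence is 55/147.
Check x = 55/147: the terms alternate in sign and decrease monotonically to 0 in absolute value (size ~ c/m), so the alternating series test gives convergence.
When x = -55/147, the terms behave like c/m; limit comparison with the harmonic series gives divergence.

(-55/147, 55/147]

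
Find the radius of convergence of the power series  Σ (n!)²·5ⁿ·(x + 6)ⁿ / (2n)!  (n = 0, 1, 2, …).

The ratio of consecutive coefficients is (n+1)²/[(2n+1)·(2n+2)] · 5 → 5/4.
Hence the series converges for |x + 6| < 1/(5/4) = 4/5, so the radius of convergence is 4/5.

R = 4/5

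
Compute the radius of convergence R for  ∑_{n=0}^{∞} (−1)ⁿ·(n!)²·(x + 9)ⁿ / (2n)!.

Ratio test: |a_{n+1}/a_n| = (n+1)²/[(2n+1)·(2n+2)] → 1/4 as n → ∞.
Thus R = 1/(1/4) = 4.

R = 4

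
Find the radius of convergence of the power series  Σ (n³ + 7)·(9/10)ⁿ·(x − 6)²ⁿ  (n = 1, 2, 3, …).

R = √10/3

Apply the ratio test: |a_{n+1}| / |a_n| = [((n+1)³ + 7)/(n³ + 7)] · 9/10, which tends to 9/10 as n → ∞.
Successive powers of (x − 6) differ by 2, so the series converges when |x − 6|² · 9/10 < 1, i.e. |x − 6| < √(10/9). So R = √10/3.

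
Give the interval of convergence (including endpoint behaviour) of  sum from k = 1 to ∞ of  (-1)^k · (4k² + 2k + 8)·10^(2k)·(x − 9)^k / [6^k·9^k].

(423/50, 477/50)

Apply the ratio test: |a_{k+1}| / |a_k| = [(4(k+1)² + 2(k+1) + 8)/(4k² + 2k + 8)] · 100/(6·9), which tends to 50/27 as k → ∞.
Hence the series converges for |x − 9| < 1/(50/27) = 27/50, so the radius of convergence is 27/50.
Endpoint x = 477/50: the terms have absolute value of order k², which does not tend to 0, so the series diverges by the divergence test.
Endpoint x = 423/50: the terms have absolute value of order k², which does not tend to 0, so the series diverges by the divergence test.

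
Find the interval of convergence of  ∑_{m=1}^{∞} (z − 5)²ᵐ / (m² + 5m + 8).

[4, 6]

Apply the ratio test: |a_{m+1}| / |a_m| = (m² + 5m + 8)/((m+1)² + 5(m+1) + 8), which tends to 1 as m → ∞.
Successive powers of (z − 5) differ by 2, so the series converges when |z − 5|² · 1 < 1, i.e. |z − 5| < √(1) = 1. So R = 1.
Endpoint z = 6: absolute convergence follows by limit comparison with Σ 1/m².
When z = 4, the series is dominated by a constant times Σ 1/m², which converges (p = 2 > 1).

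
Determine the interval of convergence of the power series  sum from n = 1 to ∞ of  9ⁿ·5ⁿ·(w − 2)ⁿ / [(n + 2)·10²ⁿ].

The ratio of consecutive coefficients is [(n + 2)/((n+1) + 2)] · 9·5/100 → 9/20.
Hence the series converges for |w − 2| < 1/(9/20) = 20/9, so the radius of convergence is 20/9.
At w = 38/9: the terms are asymptotic to a nonzero constant times 1/n, so the series diverges by limit comparison with Σ 1/n.
Check w = -2/9: convergence follows from the alternating series test (terms decrease monotonically to 0).

[-2/9, 38/9)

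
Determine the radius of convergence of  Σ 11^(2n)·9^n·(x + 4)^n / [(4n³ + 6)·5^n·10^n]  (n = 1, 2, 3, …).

By the ratio test, |a_{n+1}/a_n| = [(4n³ + 6)/(4(n+1)³ + 6)] · 121·9/(5·10) → 1089/50.
Hence the series converges for |x + 4| < 1/(1089/50) = 50/1089, so the radius of convergence is 50/1089.

R = 50/1089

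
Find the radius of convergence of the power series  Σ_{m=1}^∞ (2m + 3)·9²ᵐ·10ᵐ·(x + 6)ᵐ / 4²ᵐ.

By the ratio test, |a_{m+1}/a_m| = [(2(m+1) + 3)/(2m + 3)] · 81·10/16 → 405/8.
Convergence for |x + 6| · 405/8 < 1, i.e. |x + 6| < 8/405. So R = 8/405.

R = 8/405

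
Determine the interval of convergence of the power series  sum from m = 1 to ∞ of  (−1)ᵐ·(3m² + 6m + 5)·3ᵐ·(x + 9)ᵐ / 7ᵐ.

Apply the ratio test: |a_{m+1}| / |a_m| = [(3(m+1)² + 6(m+1) + 5)/(3m² + 6m + 5)] · 3/7, which tends to 3/7 as m → ∞.
Hence the series converges for |x + 9| < 1/(3/7) = 7/3, so the radius of convergence is 7/3.
When x = -20/3, the terms have absolute value of order m², which does not tend to 0, so the series diverges by the divergence test.
At x = -34/3: the m-th term does not approach 0; divergence by the term test.

(-34/3, -20/3)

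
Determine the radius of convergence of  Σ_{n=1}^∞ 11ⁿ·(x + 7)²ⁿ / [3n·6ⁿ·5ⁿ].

Ratio test: |a_{n+1}/a_n| = [3n/3(n+1)] · 11/(6·5) → 11/30 as n → ∞.
Since the exponent of (x + 7) increases by 2 each term, convergence requires |x + 7|² < 30/11, hence R = √330/11.

R = √330/11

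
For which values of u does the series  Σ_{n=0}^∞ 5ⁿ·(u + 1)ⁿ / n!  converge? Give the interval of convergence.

(−∞, ∞)

The ratio of consecutive coefficients is 5 · 1/(n+1) → 0.
The ratio tends to 0 regardless of u, hence R = ∞.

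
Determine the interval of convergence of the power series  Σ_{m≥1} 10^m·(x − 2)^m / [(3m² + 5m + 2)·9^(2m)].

[-61/10, 101/10]

By the ratio test, |a_{m+1}/a_m| = [(3m² + 5m + 2)/(3(m+1)² + 5(m+1) + 2)] · 10/81 → 10/81.
Hence the series converges for |x − 2| < 1/(10/81) = 81/10, so the radius of convergence is 81/10.
At x = 101/10: the terms are on the order of 1/m², so the series converges absolutely by comparison with the p-series (p = 2 > 1).
At x = -61/10: the terms are on the order of 1/m², so the series converges absolutely by comparison with the p-series (p = 2 > 1).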